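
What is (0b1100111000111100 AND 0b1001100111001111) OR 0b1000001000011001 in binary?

0b1100111000111100 AND 0b1001100111001111 = 0b1000100000001100.
Then OR with 0b1000001000011001.

0b1000101000011101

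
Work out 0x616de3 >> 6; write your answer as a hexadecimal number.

0x185b7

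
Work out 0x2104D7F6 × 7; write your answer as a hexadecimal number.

Multiply each base-16 digit by 7, carrying:
  6×7 = 42 → write A carry 2
  F×7+2 = 107 → write B carry 6
  7×7+6 = 55 → write 7 carry 3
  D×7+3 = 94 → write E carry 5
  4×7+5 = 33 → write 1 carry 2
  0×7+2 = 2 → write 2
  1×7 = 7 → write 7
  2×7 = 14 → write E

0xE721E7BA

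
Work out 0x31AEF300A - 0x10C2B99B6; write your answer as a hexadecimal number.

Subtract column by column in base 16:
  A-6 → 4
  0-B → 5 (borrow)
  0-9-1 → 6 (borrow)
  3-9-1 → 9 (borrow)
  F-B-1 → 3
  E-2 → C
  A-C → E (borrow)
  1-0-1 → 0
  3-1 → 2

0x20EC39654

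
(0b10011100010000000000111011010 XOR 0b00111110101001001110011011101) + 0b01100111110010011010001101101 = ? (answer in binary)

First 0b10011100010000000000111011010 XOR 0b00111110101001001110011011101 = 0b10100010111001001110100000111.
Add column by column in base 2, right to left:
  1+1 = 0 carry 1
  1+0+1 = 0 carry 1
  1+1+1 = 1 carry 1
  0+1+1 = 0 carry 1
  0+0+1 = 1
  0+1 = 1
  0+1 = 1
  0+0 = 0
  1+0 = 1
  0+0 = 0
  1+1 = 0 carry 1
  1+0+1 = 0 carry 1
  1+1+1 = 1 carry 1
  0+1+1 = 0 carry 1
  0+0+1 = 1
  1+0 = 1
  0+1 = 1
  0+0 = 0
  1+0 = 1
  1+1 = 0 carry 1
  1+1+1 = 1 carry 1
  0+1+1 = 0 carry 1
  1+1+1 = 1 carry 1
  0+1+1 = 0 carry 1
  0+0+1 = 1
  0+0 = 0
  1+1 = 0 carry 1
  0+1+1 = 0 carry 1
  1+0+1 = 0 carry 1
  final carry 1

0b100001010101011101000101110100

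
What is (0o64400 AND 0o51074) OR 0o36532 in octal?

0o64400 AND 0o51074 = 0o40000.
Then OR with 0o36532.

0o76532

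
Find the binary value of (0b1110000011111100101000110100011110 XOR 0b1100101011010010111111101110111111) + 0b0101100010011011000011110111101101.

0b1000001011001001011011010010001110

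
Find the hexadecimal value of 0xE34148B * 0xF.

0xD50D3425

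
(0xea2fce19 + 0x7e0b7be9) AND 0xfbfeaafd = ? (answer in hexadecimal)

Add column by column in base 16, right to left:
  9+9 = 2 carry 1
  1+e+1 = 0 carry 1
  e+b+1 = a carry 1
  c+7+1 = 4 carry 1
  f+b+1 = b carry 1
  2+0+1 = 3
  a+e = 8 carry 1
  e+7+1 = 6 carry 1
  final carry 1
Sum = 0x1683b4a02; now AND with 0xfbfeaafd:
  1&0=0, 6&f=6, 8&b=8, 3&f=3, b&e=a, 4&a=0, a&a=a, 0&f=0, 2&d=0

0x683a0a00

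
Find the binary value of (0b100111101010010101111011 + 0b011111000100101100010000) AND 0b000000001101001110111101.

Add column by column in base 2, right to left:
  1+0 = 1
  1+0 = 1
  0+0 = 0
  1+0 = 1
  1+1 = 0 carry 1
  1+0+1 = 0 carry 1
  1+0+1 = 0 carry 1
  0+0+1 = 1
  1+1 = 0 carry 1
  0+1+1 = 0 carry 1
  1+0+1 = 0 carry 1
  0+1+1 = 0 carry 1
  0+0+1 = 1
  1+0 = 1
  0+1 = 1
  1+0 = 1
  0+0 = 0
  1+0 = 1
  1+1 = 0 carry 1
  1+1+1 = 1 carry 1
  1+1+1 = 1 carry 1
  0+1+1 = 0 carry 1
  0+1+1 = 0 carry 1
  1+0+1 = 0 carry 1
  final carry 1
Sum = 0b1000110101111000010001011; now AND with 0b000000001101001110111101:
  1000110101111000010001011
& 0000000001101001110111101
= 0000000001101000010001001

0b1101000010001001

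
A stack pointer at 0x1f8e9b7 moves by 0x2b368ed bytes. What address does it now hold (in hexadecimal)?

0x4ac52a4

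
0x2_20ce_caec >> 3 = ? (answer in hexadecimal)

0x4419d95d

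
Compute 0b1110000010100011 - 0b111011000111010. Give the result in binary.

0b110101001101001

Subtract column by column in base 2:
  1-0 → 1
  1-1 → 0
  0-0 → 0
  0-1 → 1 (borrow)
  0-1-1 → 0 (borrow)
  1-1-1 → 1 (borrow)
  0-0-1 → 1 (borrow)
  1-0-1 → 0
  0-0 → 0
  0-1 → 1 (borrow)
  0-1-1 → 0 (borrow)
  0-0-1 → 1 (borrow)
  0-1-1 → 0 (borrow)
  1-1-1 → 1 (borrow)
  1-1-1 → 1 (borrow)
  1-0-1 → 0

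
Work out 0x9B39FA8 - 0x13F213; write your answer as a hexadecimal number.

Subtract column by column in base 16:
  8-3 → 5
  A-1 → 9
  F-2 → D
  9-F → A (borrow)
  3-3-1 → F (borrow)
  B-1-1 → 9
  9-0 → 9

0x99FAD95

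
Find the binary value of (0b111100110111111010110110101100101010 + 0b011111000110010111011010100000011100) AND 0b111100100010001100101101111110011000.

0b11000100010000000000001001100000000

Add column by column in base 2, right to left:
  0+0 = 0
  1+0 = 1
  0+1 = 1
  1+1 = 0 carry 1
  0+1+1 = 0 carry 1
  1+0+1 = 0 carry 1
  0+0+1 = 1
  0+0 = 0
  1+0 = 1
  1+0 = 1
  0+0 = 0
  1+1 = 0 carry 1
  0+0+1 = 1
  1+1 = 0 carry 1
  1+0+1 = 0 carry 1
  0+1+1 = 0 carry 1
  1+1+1 = 1 carry 1
  1+0+1 = 0 carry 1
  0+1+1 = 0 carry 1
  1+1+1 = 1 carry 1
  0+1+1 = 0 carry 1
  1+0+1 = 0 carry 1
  1+1+1 = 1 carry 1
  1+0+1 = 0 carry 1
  1+0+1 = 0 carry 1
  1+1+1 = 1 carry 1
  1+1+1 = 1 carry 1
  0+0+1 = 1
  1+0 = 1
  1+0 = 1
  0+1 = 1
  0+1 = 1
  1+1 = 0 carry 1
  1+1+1 = 1 carry 1
  1+1+1 = 1 carry 1
  1+0+1 = 0 carry 1
  final carry 1
Sum = 0b1011011111110010010010001001101000110; now AND with 0b111100100010001100101101111110011000:
  1011011111110010010010001001101000110
& 0111100100010001100101101111110011000
= 0011000100010000000000001001100000000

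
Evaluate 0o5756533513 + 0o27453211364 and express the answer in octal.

Add column by column in base 8, right to left:
  3+4 = 7
  1+6 = 7
  5+3 = 0 carry 1
  3+1+1 = 5
  3+1 = 4
  5+2 = 7
  6+3 = 1 carry 1
  5+5+1 = 3 carry 1
  7+4+1 = 4 carry 1
  5+7+1 = 5 carry 1
  0+2+1 = 3

0o35431745077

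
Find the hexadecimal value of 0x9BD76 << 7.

0x4DEBB00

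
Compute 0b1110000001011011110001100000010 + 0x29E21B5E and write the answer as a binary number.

0b10011010000011111111111001100000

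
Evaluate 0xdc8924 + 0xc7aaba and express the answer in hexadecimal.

0x1a433de

Add column by column in base 16, right to left:
  4+a = e
  2+b = d
  9+a = 3 carry 1
  8+a+1 = 3 carry 1
  c+7+1 = 4 carry 1
  d+c+1 = a carry 1
  final carry 1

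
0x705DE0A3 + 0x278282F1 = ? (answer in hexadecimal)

Add column by column in base 16, right to left:
  3+1 = 4
  A+F = 9 carry 1
  0+2+1 = 3
  E+8 = 6 carry 1
  D+2+1 = 0 carry 1
  5+8+1 = E
  0+7 = 7
  7+2 = 9

0x97E06394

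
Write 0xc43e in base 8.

Expand each hex digit to 4 bits: c=1100 4=0100 3=0011 e=1110.
Group the bits in threes: 001 100 010 000 111 110 → 142076.

0o142076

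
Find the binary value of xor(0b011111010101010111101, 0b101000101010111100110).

0b110111111111101011011

XOR bit by bit (1 where the bits differ):
  011111010101010111101
^ 101000101010111100110
= 110111111111101011011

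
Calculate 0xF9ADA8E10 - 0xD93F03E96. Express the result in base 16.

0x206EA4F7A

Subtract column by column in base 16:
  0-6 → A (borrow)
  1-9-1 → 7 (borrow)
  E-E-1 → F (borrow)
  8-3-1 → 4
  A-0 → A
  D-F → E (borrow)
  A-3-1 → 6
  9-9 → 0
  F-D → 2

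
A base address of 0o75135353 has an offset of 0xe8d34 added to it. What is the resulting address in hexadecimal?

0x103481f

0o75135353 = 0xf4baeb in hexadecimal.
Add column by column in base 16, right to left:
  b+4 = f
  e+3 = 1 carry 1
  a+d+1 = 8 carry 1
  b+8+1 = 4 carry 1
  4+e+1 = 3 carry 1
  f+0+1 = 0 carry 1
  final carry 1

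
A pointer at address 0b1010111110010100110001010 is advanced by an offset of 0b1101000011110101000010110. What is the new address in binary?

0b11000000010001001110100000

Add column by column in base 2, right to left:
  0+0 = 0
  1+1 = 0 carry 1
  0+1+1 = 0 carry 1
  1+0+1 = 0 carry 1
  0+1+1 = 0 carry 1
  0+0+1 = 1
  0+0 = 0
  1+0 = 1
  1+0 = 1
  0+1 = 1
  0+0 = 0
  1+1 = 0 carry 1
  0+0+1 = 1
  1+1 = 0 carry 1
  0+1+1 = 0 carry 1
  0+1+1 = 0 carry 1
  1+1+1 = 1 carry 1
  1+0+1 = 0 carry 1
  1+0+1 = 0 carry 1
  1+0+1 = 0 carry 1
  1+0+1 = 0 carry 1
  0+1+1 = 0 carry 1
  1+0+1 = 0 carry 1
  0+1+1 = 0 carry 1
  1+1+1 = 1 carry 1
  final carry 1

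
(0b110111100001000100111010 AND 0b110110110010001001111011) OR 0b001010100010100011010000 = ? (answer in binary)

0b111110100010100011111010

0b110111100001000100111010 AND 0b110110110010001001111011 = 0b110110100000000000111010.
Then OR with 0b001010100010100011010000.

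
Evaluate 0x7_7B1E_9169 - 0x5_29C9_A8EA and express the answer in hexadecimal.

0x25154E87F

Subtract column by column in base 16:
  9-A → F (borrow)
  6-E-1 → 7 (borrow)
  1-8-1 → 8 (borrow)
  9-A-1 → E (borrow)
  E-9-1 → 4
  1-C → 5 (borrow)
  B-9-1 → 1
  7-2 → 5
  7-5 → 2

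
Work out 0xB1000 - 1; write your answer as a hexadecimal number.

The trailing 3 digits are 0, so subtracting 1 borrows through: they become F and the next digit up decrements.

0xB0FFF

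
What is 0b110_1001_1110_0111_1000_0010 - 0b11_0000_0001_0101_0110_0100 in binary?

Subtract column by column in base 2:
  0-0 → 0
  1-0 → 1
  0-1 → 1 (borrow)
  0-0-1 → 1 (borrow)
  0-0-1 → 1 (borrow)
  0-1-1 → 0 (borrow)
  0-1-1 → 0 (borrow)
  1-0-1 → 0
  1-1 → 0
  1-0 → 1
  1-1 → 0
  0-0 → 0
  0-1 → 1 (borrow)
  1-0-1 → 0
  1-0 → 1
  1-0 → 1
  1-0 → 1
  0-0 → 0
  0-0 → 0
  1-0 → 1
  0-1 → 1 (borrow)
  1-1-1 → 1 (borrow)
  1-0-1 → 0

0b1110011101001000011110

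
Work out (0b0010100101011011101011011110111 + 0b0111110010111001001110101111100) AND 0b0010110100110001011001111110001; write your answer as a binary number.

0b10010000010000011000001110001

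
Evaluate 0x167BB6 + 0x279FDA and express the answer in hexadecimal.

0x3E1B90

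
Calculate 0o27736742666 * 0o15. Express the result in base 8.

0o467122205076

Multiply each base-8 digit by 13, carrying:
  6×13 = 78 → write 6 carry 9
  6×13+9 = 87 → write 7 carry 10
  6×13+10 = 88 → write 0 carry 11
  2×13+11 = 37 → write 5 carry 4
  4×13+4 = 56 → write 0 carry 7
  7×13+7 = 98 → write 2 carry 12
  6×13+12 = 90 → write 2 carry 11
  3×13+11 = 50 → write 2 carry 6
  7×13+6 = 97 → write 1 carry 12
  7×13+12 = 103 → write 7 carry 12
  2×13+12 = 38 → write 6 carry 4
  remaining carry: 4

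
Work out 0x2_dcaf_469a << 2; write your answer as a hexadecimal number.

0xb72bd1a68

2 bits is not a whole number of base-16 digits; in binary: 1011011100101011110100011010011010 << 2 = 101101110010101111010001101001101000.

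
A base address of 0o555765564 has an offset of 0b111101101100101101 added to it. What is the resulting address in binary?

0b101101110111100011010100001

0o555765564 = 0b101101101111110101101110100 in binary.
Add column by column in base 2, right to left:
  0+1 = 1
  0+0 = 0
  1+1 = 0 carry 1
  0+1+1 = 0 carry 1
  1+0+1 = 0 carry 1
  1+1+1 = 1 carry 1
  1+0+1 = 0 carry 1
  0+0+1 = 1
  1+1 = 0 carry 1
  1+1+1 = 1 carry 1
  0+0+1 = 1
  1+1 = 0 carry 1
  0+1+1 = 0 carry 1
  1+0+1 = 0 carry 1
  1+1+1 = 1 carry 1
  1+1+1 = 1 carry 1
  1+1+1 = 1 carry 1
  1+1+1 = 1 carry 1
  1+0+1 = 0 carry 1
  0+0+1 = 1
  1+0 = 1
  1+0 = 1
  0+0 = 0
  1+0 = 1
  1+0 = 1
  0+0 = 0
  1+0 = 1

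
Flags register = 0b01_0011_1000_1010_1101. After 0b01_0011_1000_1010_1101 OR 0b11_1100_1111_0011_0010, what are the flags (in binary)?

0b111111111110111111

OR bit by bit (1 where either bit is 1):
  010011100010101101
| 111100111100110010
= 111111111110111111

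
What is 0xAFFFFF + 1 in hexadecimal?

The trailing 5 digits are F (max in base 16), so adding 1 cascades: they roll to 0 and the next digit up increments.

0xB00000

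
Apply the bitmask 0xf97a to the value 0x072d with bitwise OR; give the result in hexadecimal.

0xff7f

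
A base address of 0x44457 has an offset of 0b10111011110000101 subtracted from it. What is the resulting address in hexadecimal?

0x2CCD2

0b10111011110000101 = 0x17785 in hexadecimal.
Subtract column by column in base 16:
  7-5 → 2
  5-8 → D (borrow)
  4-7-1 → C (borrow)
  4-7-1 → C (borrow)
  4-1-1 → 2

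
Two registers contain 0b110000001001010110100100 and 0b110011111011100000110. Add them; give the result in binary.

Add column by column in base 2, right to left:
  0+0 = 0
  0+1 = 1
  1+1 = 0 carry 1
  0+0+1 = 1
  0+0 = 0
  1+0 = 1
  0+0 = 0
  1+0 = 1
  1+1 = 0 carry 1
  0+1+1 = 0 carry 1
  1+1+1 = 1 carry 1
  0+0+1 = 1
  1+1 = 0 carry 1
  0+1+1 = 0 carry 1
  0+1+1 = 0 carry 1
  1+1+1 = 1 carry 1
  0+1+1 = 0 carry 1
  0+0+1 = 1
  0+0 = 0
  0+1 = 1
  0+1 = 1
  0+0 = 0
  1+0 = 1
  1+0 = 1

0b110110101000110010101010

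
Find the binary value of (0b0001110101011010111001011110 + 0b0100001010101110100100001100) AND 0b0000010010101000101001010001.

0b1000001001000000

Add column by column in base 2, right to left:
  0+0 = 0
  1+0 = 1
  1+1 = 0 carry 1
  1+1+1 = 1 carry 1
  1+0+1 = 0 carry 1
  0+0+1 = 1
  1+0 = 1
  0+0 = 0
  0+1 = 1
  1+0 = 1
  1+0 = 1
  1+1 = 0 carry 1
  0+0+1 = 1
  1+1 = 0 carry 1
  0+1+1 = 0 carry 1
  1+1+1 = 1 carry 1
  1+0+1 = 0 carry 1
  0+1+1 = 0 carry 1
  1+0+1 = 0 carry 1
  0+1+1 = 0 carry 1
  1+0+1 = 0 carry 1
  0+1+1 = 0 carry 1
  1+0+1 = 0 carry 1
  1+0+1 = 0 carry 1
  1+0+1 = 0 carry 1
  0+0+1 = 1
  0+1 = 1
Sum = 0b110000000001001011101101010; now AND with 0b0000010010101000101001010001:
  0110000000001001011101101010
& 0000010010101000101001010001
= 0000000000001000001001000000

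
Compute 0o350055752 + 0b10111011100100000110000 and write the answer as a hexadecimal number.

0x3fe241a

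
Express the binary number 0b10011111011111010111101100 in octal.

Group the bits in threes: 010 011 111 011 111 010 111 101 100 → 237372754.

0o237372754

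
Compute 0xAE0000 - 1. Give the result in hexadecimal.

The trailing 4 digits are 0, so subtracting 1 borrows through: they become F and the next digit up decrements.

0xADFFFF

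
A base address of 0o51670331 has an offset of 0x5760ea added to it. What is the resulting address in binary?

0b111111101101000111000011

0o51670331 = 0b101001110111000011011001 in binary.
0x5760ea = 0b10101110110000011101010 in binary.
Add column by column in base 2, right to left:
  1+0 = 1
  0+1 = 1
  0+0 = 0
  1+1 = 0 carry 1
  1+0+1 = 0 carry 1
  0+1+1 = 0 carry 1
  1+1+1 = 1 carry 1
  1+1+1 = 1 carry 1
  0+0+1 = 1
  0+0 = 0
  0+0 = 0
  0+0 = 0
  1+0 = 1
  1+1 = 0 carry 1
  1+1+1 = 1 carry 1
  0+0+1 = 1
  1+1 = 0 carry 1
  1+1+1 = 1 carry 1
  1+1+1 = 1 carry 1
  0+0+1 = 1
  0+1 = 1
  1+0 = 1
  0+1 = 1
  1+0 = 1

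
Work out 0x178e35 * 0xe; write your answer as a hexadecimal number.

0x149c6e6

Multiply each base-16 digit by 14, carrying:
  5×14 = 70 → write 6 carry 4
  3×14+4 = 46 → write e carry 2
  e×14+2 = 198 → write 6 carry 12
  8×14+12 = 124 → write c carry 7
  7×14+7 = 105 → write 9 carry 6
  1×14+6 = 20 → write 4 carry 1
  remaining carry: 1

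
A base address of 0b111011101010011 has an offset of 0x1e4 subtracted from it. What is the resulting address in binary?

0b111010101101111

0x1e4 = 0b111100100 in binary.
Subtract column by column in base 2:
  1-0 → 1
  1-0 → 1
  0-1 → 1 (borrow)
  0-0-1 → 1 (borrow)
  1-0-1 → 0
  0-1 → 1 (borrow)
  1-1-1 → 1 (borrow)
  0-1-1 → 0 (borrow)
  1-1-1 → 1 (borrow)
  1-0-1 → 0
  1-0 → 1
  0-0 → 0
  1-0 → 1
  1-0 → 1
  1-0 → 1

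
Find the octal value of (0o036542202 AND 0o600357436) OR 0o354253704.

0o354353706

0o036542202 AND 0o600357436 = 0o000142002.
Then OR with 0o354253704.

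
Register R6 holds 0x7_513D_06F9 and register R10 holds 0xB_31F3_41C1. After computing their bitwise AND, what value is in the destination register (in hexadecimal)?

AND each hex digit independently (no carries):
  7&B=3, 5&3=1, 1&1=1, 3&F=3, D&3=1, 0&4=0, 6&1=0, F&C=C, 9&1=1

0x3113100C1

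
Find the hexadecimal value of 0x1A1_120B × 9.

Multiply each base-16 digit by 9, carrying:
  B×9 = 99 → write 3 carry 6
  0×9+6 = 6 → write 6
  2×9 = 18 → write 2 carry 1
  1×9+1 = 10 → write A
  1×9 = 9 → write 9
  A×9 = 90 → write A carry 5
  1×9+5 = 14 → write E

0xEA9A263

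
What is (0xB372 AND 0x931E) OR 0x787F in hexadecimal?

0xB372 AND 0x931E = 0x9312.
Then OR with 0x787F.

0xFB7F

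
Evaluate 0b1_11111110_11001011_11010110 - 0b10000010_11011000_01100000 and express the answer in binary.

0b1011110111111001101110110

Subtract column by column in base 2:
  0-0 → 0
  1-0 → 1
  1-0 → 1
  0-0 → 0
  1-0 → 1
  0-1 → 1 (borrow)
  1-1-1 → 1 (borrow)
  1-0-1 → 0
  1-0 → 1
  1-0 → 1
  0-0 → 0
  1-1 → 0
  0-1 → 1 (borrow)
  0-0-1 → 1 (borrow)
  1-1-1 → 1 (borrow)
  1-1-1 → 1 (borrow)
  0-0-1 → 1 (borrow)
  1-1-1 → 1 (borrow)
  1-0-1 → 0
  1-0 → 1
  1-0 → 1
  1-0 → 1
  1-0 → 1
  1-1 → 0
  1-0 → 1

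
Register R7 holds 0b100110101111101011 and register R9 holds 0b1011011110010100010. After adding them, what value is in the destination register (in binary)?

0b10000010100010001101

Add column by column in base 2, right to left:
  1+0 = 1
  1+1 = 0 carry 1
  0+0+1 = 1
  1+0 = 1
  0+0 = 0
  1+1 = 0 carry 1
  1+0+1 = 0 carry 1
  1+1+1 = 1 carry 1
  1+0+1 = 0 carry 1
  1+0+1 = 0 carry 1
  0+1+1 = 0 carry 1
  1+1+1 = 1 carry 1
  0+1+1 = 0 carry 1
  1+1+1 = 1 carry 1
  1+0+1 = 0 carry 1
  0+1+1 = 0 carry 1
  0+1+1 = 0 carry 1
  1+0+1 = 0 carry 1
  0+1+1 = 0 carry 1
  final carry 1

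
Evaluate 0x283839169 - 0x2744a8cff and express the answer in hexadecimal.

0xf39046a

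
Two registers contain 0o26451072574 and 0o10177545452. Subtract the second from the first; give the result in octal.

0o16251325122

Subtract column by column in base 8:
  4-2 → 2
  7-5 → 2
  5-4 → 1
  2-5 → 5 (borrow)
  7-4-1 → 2
  0-5 → 3 (borrow)
  1-7-1 → 1 (borrow)
  5-7-1 → 5 (borrow)
  4-1-1 → 2
  6-0 → 6
  2-1 → 1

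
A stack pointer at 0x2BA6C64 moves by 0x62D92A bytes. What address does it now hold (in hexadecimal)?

Add column by column in base 16, right to left:
  4+A = E
  6+2 = 8
  C+9 = 5 carry 1
  6+D+1 = 4 carry 1
  A+2+1 = D
  B+6 = 1 carry 1
  2+0+1 = 3

0x31D458E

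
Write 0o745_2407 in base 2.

0b111100101010100000111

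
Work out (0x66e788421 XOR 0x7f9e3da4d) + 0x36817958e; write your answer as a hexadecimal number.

First 0x66e788421 XOR 0x7f9e3da4d = 0x1979b5e6c.
Add column by column in base 16, right to left:
  c+e = a carry 1
  6+8+1 = f
  e+5 = 3 carry 1
  5+9+1 = f
  b+7 = 2 carry 1
  9+1+1 = b
  7+8 = f
  9+6 = f
  1+3 = 4

0x4ffb2f3fa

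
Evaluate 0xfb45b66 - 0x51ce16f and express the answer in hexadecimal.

Subtract column by column in base 16:
  6-f → 7 (borrow)
  6-6-1 → f (borrow)
  b-1-1 → 9
  5-e → 7 (borrow)
  4-c-1 → 7 (borrow)
  b-1-1 → 9
  f-5 → a

0xa9779f7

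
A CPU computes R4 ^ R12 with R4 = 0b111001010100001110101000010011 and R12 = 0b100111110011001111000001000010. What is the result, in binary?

XOR bit by bit (1 where the bits differ):
  111001010100001110101000010011
^ 100111110011001111000001000010
= 011110100111000001101001010001

0b011110100111000001101001010001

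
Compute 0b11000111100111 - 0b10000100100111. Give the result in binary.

Subtract column by column in base 2:
  1-1 → 0
  1-1 → 0
  1-1 → 0
  0-0 → 0
  0-0 → 0
  1-1 → 0
  1-0 → 1
  1-0 → 1
  1-1 → 0
  0-0 → 0
  0-0 → 0
  0-0 → 0
  1-0 → 1
  1-1 → 0

0b1000011000000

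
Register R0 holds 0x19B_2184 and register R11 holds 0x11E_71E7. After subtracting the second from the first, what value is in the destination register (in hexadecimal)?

Subtract column by column in base 16:
  4-7 → D (borrow)
  8-E-1 → 9 (borrow)
  1-1-1 → F (borrow)
  2-7-1 → A (borrow)
  B-E-1 → C (borrow)
  9-1-1 → 7
  1-1 → 0

0x7CAF9D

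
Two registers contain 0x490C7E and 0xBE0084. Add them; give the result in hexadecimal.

0x1070D02

Add column by column in base 16, right to left:
  E+4 = 2 carry 1
  7+8+1 = 0 carry 1
  C+0+1 = D
  0+0 = 0
  9+E = 7 carry 1
  4+B+1 = 0 carry 1
  final carry 1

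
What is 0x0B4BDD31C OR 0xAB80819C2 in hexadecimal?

OR each hex digit independently (no carries):
  0|A=A, B|B=B, 4|8=C, B|0=B, D|8=D, D|1=D, 3|9=B, 1|C=D, C|2=E

0xABCBDDBDE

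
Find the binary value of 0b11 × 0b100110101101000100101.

0b1110100000111001101111

Multiply each base-2 digit by 3, carrying:
  1×3 = 3 → write 1 carry 1
  0×3+1 = 1 → write 1
  1×3 = 3 → write 1 carry 1
  0×3+1 = 1 → write 1
  0×3 = 0 → write 0
  1×3 = 3 → write 1 carry 1
  0×3+1 = 1 → write 1
  0×3 = 0 → write 0
  0×3 = 0 → write 0
  1×3 = 3 → write 1 carry 1
  0×3+1 = 1 → write 1
  1×3 = 3 → write 1 carry 1
  1×3+1 = 4 → write 0 carry 2
  0×3+2 = 2 → write 0 carry 1
  1×3+1 = 4 → write 0 carry 2
  0×3+2 = 2 → write 0 carry 1
  1×3+1 = 4 → write 0 carry 2
  1×3+2 = 5 → write 1 carry 2
  0×3+2 = 2 → write 0 carry 1
  0×3+1 = 1 → write 1
  1×3 = 3 → write 1 carry 1
  remaining carry: 1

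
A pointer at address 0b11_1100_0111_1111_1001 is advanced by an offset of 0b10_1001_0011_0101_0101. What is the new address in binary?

0b1100101101101001110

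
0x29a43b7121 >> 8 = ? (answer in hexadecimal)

Shifting right by 8 bits = 2 hex digits: drop the last 2.

0x29a43b71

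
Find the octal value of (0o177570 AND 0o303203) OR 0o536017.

0o177570 AND 0o303203 = 0o103000.
Then OR with 0o536017.

0o537017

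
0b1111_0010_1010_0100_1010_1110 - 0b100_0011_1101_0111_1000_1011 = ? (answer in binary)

0b101011101100110100100011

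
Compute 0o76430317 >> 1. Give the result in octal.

1 bits is not a whole number of base-8 digits; in binary: 111110100011000011001111 >> 1 = 11111010001100001100111.

0o37214147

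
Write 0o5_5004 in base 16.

0x5a04

Each octal digit is 3 bits: 5=101 5=101 0=000 0=000 4=100.
Group the bits into nibbles: 0101 1010 0000 0100 → 5a04.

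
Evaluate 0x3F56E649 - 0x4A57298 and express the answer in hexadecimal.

Subtract column by column in base 16:
  9-8 → 1
  4-9 → B (borrow)
  6-2-1 → 3
  E-7 → 7
  6-5 → 1
  5-A → B (borrow)
  F-4-1 → A
  3-0 → 3

0x3AB173B1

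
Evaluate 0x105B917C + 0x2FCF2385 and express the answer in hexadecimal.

0x402AB501

Add column by column in base 16, right to left:
  C+5 = 1 carry 1
  7+8+1 = 0 carry 1
  1+3+1 = 5
  9+2 = B
  B+F = A carry 1
  5+C+1 = 2 carry 1
  0+F+1 = 0 carry 1
  1+2+1 = 4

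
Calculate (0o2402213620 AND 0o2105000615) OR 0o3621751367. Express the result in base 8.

0o3621751767

0o2402213620 AND 0o2105000615 = 0o2000000600.
Then OR with 0o3621751367.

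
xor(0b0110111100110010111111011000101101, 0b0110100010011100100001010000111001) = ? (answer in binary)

0b0000011110101110011110001000010100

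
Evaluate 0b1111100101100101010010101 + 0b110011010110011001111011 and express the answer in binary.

0b10110000000011000100010000

Add column by column in base 2, right to left:
  1+1 = 0 carry 1
  0+1+1 = 0 carry 1
  1+0+1 = 0 carry 1
  0+1+1 = 0 carry 1
  1+1+1 = 1 carry 1
  0+1+1 = 0 carry 1
  0+1+1 = 0 carry 1
  1+0+1 = 0 carry 1
  0+0+1 = 1
  1+1 = 0 carry 1
  0+1+1 = 0 carry 1
  1+0+1 = 0 carry 1
  0+0+1 = 1
  0+1 = 1
  1+1 = 0 carry 1
  1+0+1 = 0 carry 1
  0+1+1 = 0 carry 1
  1+0+1 = 0 carry 1
  0+1+1 = 0 carry 1
  0+1+1 = 0 carry 1
  1+0+1 = 0 carry 1
  1+0+1 = 0 carry 1
  1+1+1 = 1 carry 1
  1+1+1 = 1 carry 1
  1+0+1 = 0 carry 1
  final carry 1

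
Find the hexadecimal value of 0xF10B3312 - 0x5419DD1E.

Subtract column by column in base 16:
  2-E → 4 (borrow)
  1-1-1 → F (borrow)
  3-D-1 → 5 (borrow)
  3-D-1 → 5 (borrow)
  B-9-1 → 1
  0-1 → F (borrow)
  1-4-1 → C (borrow)
  F-5-1 → 9

0x9CF155F4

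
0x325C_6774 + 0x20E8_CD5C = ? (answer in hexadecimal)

0x534534D0

Add column by column in base 16, right to left:
  4+C = 0 carry 1
  7+5+1 = D
  7+D = 4 carry 1
  6+C+1 = 3 carry 1
  C+8+1 = 5 carry 1
  5+E+1 = 4 carry 1
  2+0+1 = 3
  3+2 = 5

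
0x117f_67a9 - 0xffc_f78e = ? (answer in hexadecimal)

Subtract column by column in base 16:
  9-e → b (borrow)
  a-8-1 → 1
  7-7 → 0
  6-f → 7 (borrow)
  f-c-1 → 2
  7-f → 8 (borrow)
  1-f-1 → 1 (borrow)
  1-0-1 → 0

0x182701b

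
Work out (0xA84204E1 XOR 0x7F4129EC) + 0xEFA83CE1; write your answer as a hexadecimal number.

0x1C6AB69EE

First 0xA84204E1 XOR 0x7F4129EC = 0xD7032D0D.
Add column by column in base 16, right to left:
  D+1 = E
  0+E = E
  D+C = 9 carry 1
  2+3+1 = 6
  3+8 = B
  0+A = A
  7+F = 6 carry 1
  D+E+1 = C carry 1
  final carry 1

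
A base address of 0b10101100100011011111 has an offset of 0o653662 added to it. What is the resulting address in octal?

0b10101100100011011111 = 0o2544337 in octal.
Add column by column in base 8, right to left:
  7+2 = 1 carry 1
  3+6+1 = 2 carry 1
  3+6+1 = 2 carry 1
  4+3+1 = 0 carry 1
  4+5+1 = 2 carry 1
  5+6+1 = 4 carry 1
  2+0+1 = 3

0o3420221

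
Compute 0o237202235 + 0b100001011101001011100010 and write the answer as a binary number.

0b11000000101101011101111111

0o237202235 = 0b10011111010000010010011101 in binary.
Add column by column in base 2, right to left:
  1+0 = 1
  0+1 = 1
  1+0 = 1
  1+0 = 1
  1+0 = 1
  0+1 = 1
  0+1 = 1
  1+1 = 0 carry 1
  0+0+1 = 1
  0+1 = 1
  1+0 = 1
  0+0 = 0
  0+1 = 1
  0+0 = 0
  0+1 = 1
  0+1 = 1
  1+1 = 0 carry 1
  0+0+1 = 1
  1+1 = 0 carry 1
  1+0+1 = 0 carry 1
  1+0+1 = 0 carry 1
  1+0+1 = 0 carry 1
  1+0+1 = 0 carry 1
  0+1+1 = 0 carry 1
  0+0+1 = 1
  1+0 = 1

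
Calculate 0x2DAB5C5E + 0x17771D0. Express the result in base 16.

Add column by column in base 16, right to left:
  E+0 = E
  5+D = 2 carry 1
  C+1+1 = E
  5+7 = C
  B+7 = 2 carry 1
  A+7+1 = 2 carry 1
  D+1+1 = F
  2+0 = 2

0x2F22CE2E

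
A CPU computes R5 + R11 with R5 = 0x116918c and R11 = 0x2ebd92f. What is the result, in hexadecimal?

0x4026abb

Add column by column in base 16, right to left:
  c+f = b carry 1
  8+2+1 = b
  1+9 = a
  9+d = 6 carry 1
  6+b+1 = 2 carry 1
  1+e+1 = 0 carry 1
  1+2+1 = 4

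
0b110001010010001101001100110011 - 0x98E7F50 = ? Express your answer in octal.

0o4756451743

0b110001010010001101001100110011 = 0o6122151463 in octal.
0x98E7F50 = 0o1143477520 in octal.
Subtract column by column in base 8:
  3-0 → 3
  6-2 → 4
  4-5 → 7 (borrow)
  1-7-1 → 1 (borrow)
  5-7-1 → 5 (borrow)
  1-4-1 → 4 (borrow)
  2-3-1 → 6 (borrow)
  2-4-1 → 5 (borrow)
  1-1-1 → 7 (borrow)
  6-1-1 → 4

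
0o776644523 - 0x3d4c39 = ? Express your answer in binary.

0o776644523 = 0b111111110110100100101010011 in binary.
0x3d4c39 = 0b1111010100110000111001 in binary.
Subtract column by column in base 2:
  1-1 → 0
  1-0 → 1
  0-0 → 0
  0-1 → 1 (borrow)
  1-1-1 → 1 (borrow)
  0-1-1 → 0 (borrow)
  1-0-1 → 0
  0-0 → 0
  1-0 → 1
  0-0 → 0
  0-1 → 1 (borrow)
  1-1-1 → 1 (borrow)
  0-0-1 → 1 (borrow)
  0-0-1 → 1 (borrow)
  1-1-1 → 1 (borrow)
  0-0-1 → 1 (borrow)
  1-1-1 → 1 (borrow)
  1-0-1 → 0
  0-1 → 1 (borrow)
  1-1-1 → 1 (borrow)
  1-1-1 → 1 (borrow)
  1-1-1 → 1 (borrow)
  1-0-1 → 0
  1-0 → 1
  1-0 → 1
  1-0 → 1
  1-0 → 1

0b111101111011111110100011010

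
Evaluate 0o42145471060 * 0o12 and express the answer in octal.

Multiply each base-8 digit by 10, carrying:
  0×10 = 0 → write 0
  6×10 = 60 → write 4 carry 7
  0×10+7 = 7 → write 7
  1×10 = 10 → write 2 carry 1
  7×10+1 = 71 → write 7 carry 8
  4×10+8 = 48 → write 0 carry 6
  5×10+6 = 56 → write 0 carry 7
  4×10+7 = 47 → write 7 carry 5
  1×10+5 = 15 → write 7 carry 1
  2×10+1 = 21 → write 5 carry 2
  4×10+2 = 42 → write 2 carry 5
  remaining carry: 5

0o525770072740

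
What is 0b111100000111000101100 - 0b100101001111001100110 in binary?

0b10110110111111000110

Subtract column by column in base 2:
  0-0 → 0
  0-1 → 1 (borrow)
  1-1-1 → 1 (borrow)
  1-0-1 → 0
  0-0 → 0
  1-1 → 0
  0-1 → 1 (borrow)
  0-0-1 → 1 (borrow)
  0-0-1 → 1 (borrow)
  1-1-1 → 1 (borrow)
  1-1-1 → 1 (borrow)
  1-1-1 → 1 (borrow)
  0-1-1 → 0 (borrow)
  0-0-1 → 1 (borrow)
  0-0-1 → 1 (borrow)
  0-1-1 → 0 (borrow)
  0-0-1 → 1 (borrow)
  1-1-1 → 1 (borrow)
  1-0-1 → 0
  1-0 → 1
  1-1 → 0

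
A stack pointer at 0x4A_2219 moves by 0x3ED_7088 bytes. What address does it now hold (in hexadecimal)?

Add column by column in base 16, right to left:
  9+8 = 1 carry 1
  1+8+1 = A
  2+0 = 2
  2+7 = 9
  A+D = 7 carry 1
  4+E+1 = 3 carry 1
  0+3+1 = 4

0x43792A1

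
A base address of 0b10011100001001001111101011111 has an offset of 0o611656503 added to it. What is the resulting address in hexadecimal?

0b10011100001001001111101011111 = 0x13849F5F in hexadecimal.
0o611656503 = 0x6275D43 in hexadecimal.
Add column by column in base 16, right to left:
  F+3 = 2 carry 1
  5+4+1 = A
  F+D = C carry 1
  9+5+1 = F
  4+7 = B
  8+2 = A
  3+6 = 9
  1+0 = 1

0x19ABFCA2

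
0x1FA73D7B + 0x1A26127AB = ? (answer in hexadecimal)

Add column by column in base 16, right to left:
  B+B = 6 carry 1
  7+A+1 = 2 carry 1
  D+7+1 = 5 carry 1
  3+2+1 = 6
  7+1 = 8
  A+6 = 0 carry 1
  F+2+1 = 2 carry 1
  1+A+1 = C
  0+1 = 1

0x1C2086526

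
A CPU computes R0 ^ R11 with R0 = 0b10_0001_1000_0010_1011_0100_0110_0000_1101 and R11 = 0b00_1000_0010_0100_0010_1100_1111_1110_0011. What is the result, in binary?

0b1010011010011010011000100111101110

XOR bit by bit (1 where the bits differ):
  1000011000001010110100011000001101
^ 0010000010010000101100111111100011
= 1010011010011010011000100111101110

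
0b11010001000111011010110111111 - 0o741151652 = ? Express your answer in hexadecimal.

0b11010001000111011010110111111 = 0x1a23b5bf in hexadecimal.
0o741151652 = 0x784d3aa in hexadecimal.
Subtract column by column in base 16:
  f-a → 5
  b-a → 1
  5-3 → 2
  b-d → e (borrow)
  3-4-1 → e (borrow)
  2-8-1 → 9 (borrow)
  a-7-1 → 2
  1-0 → 1

0x129ee215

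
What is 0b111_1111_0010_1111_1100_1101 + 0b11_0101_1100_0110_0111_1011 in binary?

Add column by column in base 2, right to left:
  1+1 = 0 carry 1
  0+1+1 = 0 carry 1
  1+0+1 = 0 carry 1
  1+1+1 = 1 carry 1
  0+1+1 = 0 carry 1
  0+1+1 = 0 carry 1
  1+1+1 = 1 carry 1
  1+0+1 = 0 carry 1
  1+0+1 = 0 carry 1
  1+1+1 = 1 carry 1
  1+1+1 = 1 carry 1
  1+0+1 = 0 carry 1
  0+0+1 = 1
  1+0 = 1
  0+1 = 1
  0+1 = 1
  1+1 = 0 carry 1
  1+0+1 = 0 carry 1
  1+1+1 = 1 carry 1
  1+0+1 = 0 carry 1
  1+1+1 = 1 carry 1
  1+1+1 = 1 carry 1
  1+0+1 = 0 carry 1
  final carry 1

0b101101001111011001001000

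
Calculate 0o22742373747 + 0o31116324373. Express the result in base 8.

Add column by column in base 8, right to left:
  7+3 = 2 carry 1
  4+7+1 = 4 carry 1
  7+3+1 = 3 carry 1
  3+4+1 = 0 carry 1
  7+2+1 = 2 carry 1
  3+3+1 = 7
  2+6 = 0 carry 1
  4+1+1 = 6
  7+1 = 0 carry 1
  2+1+1 = 4
  2+3 = 5

0o54060720342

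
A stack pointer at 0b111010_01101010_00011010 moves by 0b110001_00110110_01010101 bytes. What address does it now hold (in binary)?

0b11010111010000001101111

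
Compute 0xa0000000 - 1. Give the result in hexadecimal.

0x9fffffff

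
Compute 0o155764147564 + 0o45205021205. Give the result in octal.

0o223171170771

Add column by column in base 8, right to left:
  4+5 = 1 carry 1
  6+0+1 = 7
  5+2 = 7
  7+1 = 0 carry 1
  4+2+1 = 7
  1+0 = 1
  4+5 = 1 carry 1
  6+0+1 = 7
  7+2 = 1 carry 1
  5+5+1 = 3 carry 1
  5+4+1 = 2 carry 1
  1+0+1 = 2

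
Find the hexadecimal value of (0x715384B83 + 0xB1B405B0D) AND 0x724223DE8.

Add column by column in base 16, right to left:
  3+D = 0 carry 1
  8+0+1 = 9
  B+B = 6 carry 1
  4+5+1 = A
  8+0 = 8
  3+4 = 7
  5+B = 0 carry 1
  1+1+1 = 3
  7+B = 2 carry 1
  final carry 1
Sum = 0x123078A690; now AND with 0x724223DE8:
  1&0=0, 2&7=2, 3&2=2, 0&4=0, 7&2=2, 8&2=0, A&3=2, 6&D=4, 9&E=8, 0&8=0

0x220202480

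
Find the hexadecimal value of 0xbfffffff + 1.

0xc0000000

The trailing 7 digits are F (max in base 16), so adding 1 cascades: they roll to 0 and the next digit up increments.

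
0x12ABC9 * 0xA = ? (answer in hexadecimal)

0xBAB5DA

Multiply each base-16 digit by 10, carrying:
  9×10 = 90 → write A carry 5
  C×10+5 = 125 → write D carry 7
  B×10+7 = 117 → write 5 carry 7
  A×10+7 = 107 → write B carry 6
  2×10+6 = 26 → write A carry 1
  1×10+1 = 11 → write B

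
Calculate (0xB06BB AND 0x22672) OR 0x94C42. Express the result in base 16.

0xB06BB AND 0x22672 = 0x20632.
Then OR with 0x94C42.

0xB4E72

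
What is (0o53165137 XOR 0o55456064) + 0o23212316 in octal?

0o31745471

First 0o53165137 XOR 0o55456064 = 0o06533153.
Add column by column in base 8, right to left:
  3+6 = 1 carry 1
  5+1+1 = 7
  1+3 = 4
  3+2 = 5
  3+1 = 4
  5+2 = 7
  6+3 = 1 carry 1
  0+2+1 = 3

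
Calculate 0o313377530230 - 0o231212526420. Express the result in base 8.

Subtract column by column in base 8:
  0-0 → 0
  3-2 → 1
  2-4 → 6 (borrow)
  0-6-1 → 1 (borrow)
  3-2-1 → 0
  5-5 → 0
  7-2 → 5
  7-1 → 6
  3-2 → 1
  3-1 → 2
  1-3 → 6 (borrow)
  3-2-1 → 0

0o62165001610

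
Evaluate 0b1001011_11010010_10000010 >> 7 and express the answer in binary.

Right shift by 7: drop the 7 least-significant bits.

0b1001011110100101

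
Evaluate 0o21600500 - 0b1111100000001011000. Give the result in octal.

0o17640350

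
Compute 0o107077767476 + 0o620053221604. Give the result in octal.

Add column by column in base 8, right to left:
  6+4 = 2 carry 1
  7+0+1 = 0 carry 1
  4+6+1 = 3 carry 1
  7+1+1 = 1 carry 1
  6+2+1 = 1 carry 1
  7+2+1 = 2 carry 1
  7+3+1 = 3 carry 1
  7+5+1 = 5 carry 1
  0+0+1 = 1
  7+0 = 7
  0+2 = 2
  1+6 = 7

0o727153211302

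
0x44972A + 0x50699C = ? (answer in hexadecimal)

Add column by column in base 16, right to left:
  A+C = 6 carry 1
  2+9+1 = C
  7+9 = 0 carry 1
  9+6+1 = 0 carry 1
  4+0+1 = 5
  4+5 = 9

0x9500C6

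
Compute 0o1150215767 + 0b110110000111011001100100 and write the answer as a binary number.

0b1010011110011001001001011011

0o1150215767 = 0b1001101000010001101111110111 in binary.
Add column by column in base 2, right to left:
  1+0 = 1
  1+0 = 1
  1+1 = 0 carry 1
  0+0+1 = 1
  1+0 = 1
  1+1 = 0 carry 1
  1+1+1 = 1 carry 1
  1+0+1 = 0 carry 1
  1+0+1 = 0 carry 1
  1+1+1 = 1 carry 1
  0+1+1 = 0 carry 1
  1+0+1 = 0 carry 1
  1+1+1 = 1 carry 1
  0+1+1 = 0 carry 1
  0+1+1 = 0 carry 1
  0+0+1 = 1
  1+0 = 1
  0+0 = 0
  0+0 = 0
  0+1 = 1
  0+1 = 1
  1+0 = 1
  0+1 = 1
  1+1 = 0 carry 1
  1+0+1 = 0 carry 1
  0+0+1 = 1
  0+0 = 0
  1+0 = 1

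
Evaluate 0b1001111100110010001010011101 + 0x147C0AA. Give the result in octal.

0b1001111100110010001010011101 = 0o1174621235 in octal.
0x147C0AA = 0o121740252 in octal.
Add column by column in base 8, right to left:
  5+2 = 7
  3+5 = 0 carry 1
  2+2+1 = 5
  1+0 = 1
  2+4 = 6
  6+7 = 5 carry 1
  4+1+1 = 6
  7+2 = 1 carry 1
  1+1+1 = 3
  1+0 = 1

0o1316561507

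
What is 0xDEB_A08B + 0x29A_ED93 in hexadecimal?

Add column by column in base 16, right to left:
  B+3 = E
  8+9 = 1 carry 1
  0+D+1 = E
  A+E = 8 carry 1
  B+A+1 = 6 carry 1
  E+9+1 = 8 carry 1
  D+2+1 = 0 carry 1
  final carry 1

0x10868E1E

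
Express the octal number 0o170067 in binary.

0b1111000000110111

Each octal digit is 3 bits: 1=001 7=111 0=000 0=000 6=110 7=111.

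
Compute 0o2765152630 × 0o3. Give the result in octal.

Multiply each base-8 digit by 3, carrying:
  0×3 = 0 → write 0
  3×3 = 9 → write 1 carry 1
  6×3+1 = 19 → write 3 carry 2
  2×3+2 = 8 → write 0 carry 1
  5×3+1 = 16 → write 0 carry 2
  1×3+2 = 5 → write 5
  5×3 = 15 → write 7 carry 1
  6×3+1 = 19 → write 3 carry 2
  7×3+2 = 23 → write 7 carry 2
  2×3+2 = 8 → write 0 carry 1
  remaining carry: 1

0o10737500310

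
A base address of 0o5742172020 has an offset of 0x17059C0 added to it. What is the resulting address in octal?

0o6076246720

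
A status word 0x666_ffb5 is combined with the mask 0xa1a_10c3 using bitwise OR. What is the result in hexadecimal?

0xe7efff7

OR each hex digit independently (no carries):
  6|a=e, 6|1=7, 6|a=e, f|1=f, f|0=f, b|c=f, 5|3=7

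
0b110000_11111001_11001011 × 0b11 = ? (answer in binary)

Multiply each base-2 digit by 3, carrying:
  1×3 = 3 → write 1 carry 1
  1×3+1 = 4 → write 0 carry 2
  0×3+2 = 2 → write 0 carry 1
  1×3+1 = 4 → write 0 carry 2
  0×3+2 = 2 → write 0 carry 1
  0×3+1 = 1 → write 1
  1×3 = 3 → write 1 carry 1
  1×3+1 = 4 → write 0 carry 2
  1×3+2 = 5 → write 1 carry 2
  0×3+2 = 2 → write 0 carry 1
  0×3+1 = 1 → write 1
  1×3 = 3 → write 1 carry 1
  1×3+1 = 4 → write 0 carry 2
  1×3+2 = 5 → write 1 carry 2
  1×3+2 = 5 → write 1 carry 2
  1×3+2 = 5 → write 1 carry 2
  0×3+2 = 2 → write 0 carry 1
  0×3+1 = 1 → write 1
  0×3 = 0 → write 0
  0×3 = 0 → write 0
  1×3 = 3 → write 1 carry 1
  1×3+1 = 4 → write 0 carry 2
  remaining carry: 10

0b100100101110110101100001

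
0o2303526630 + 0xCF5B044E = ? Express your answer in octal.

0xCF5B044E = 0o31726602116 in octal.
Add column by column in base 8, right to left:
  0+6 = 6
  3+1 = 4
  6+1 = 7
  6+2 = 0 carry 1
  2+0+1 = 3
  5+6 = 3 carry 1
  3+6+1 = 2 carry 1
  0+2+1 = 3
  3+7 = 2 carry 1
  2+1+1 = 4
  0+3 = 3

0o34232330746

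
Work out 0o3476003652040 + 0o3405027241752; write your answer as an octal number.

Add column by column in base 8, right to left:
  0+2 = 2
  4+5 = 1 carry 1
  0+7+1 = 0 carry 1
  2+1+1 = 4
  5+4 = 1 carry 1
  6+2+1 = 1 carry 1
  3+7+1 = 3 carry 1
  0+2+1 = 3
  0+0 = 0
  6+5 = 3 carry 1
  7+0+1 = 0 carry 1
  4+4+1 = 1 carry 1
  3+3+1 = 7

0o7103033114012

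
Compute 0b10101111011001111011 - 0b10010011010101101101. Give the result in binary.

0b11100000100001110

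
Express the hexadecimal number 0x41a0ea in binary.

0b10000011010000011101010

Expand each hex digit to 4 bits: 4=0100 1=0001 a=1010 0=0000 e=1110 a=1010.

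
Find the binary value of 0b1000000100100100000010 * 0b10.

Multiply each base-2 digit by 2, carrying:
  0×2 = 0 → write 0
  1×2 = 2 → write 0 carry 1
  0×2+1 = 1 → write 1
  0×2 = 0 → write 0
  0×2 = 0 → write 0
  0×2 = 0 → write 0
  0×2 = 0 → write 0
  0×2 = 0 → write 0
  1×2 = 2 → write 0 carry 1
  0×2+1 = 1 → write 1
  0×2 = 0 → write 0
  1×2 = 2 → write 0 carry 1
  0×2+1 = 1 → write 1
  0×2 = 0 → write 0
  1×2 = 2 → write 0 carry 1
  0×2+1 = 1 → write 1
  0×2 = 0 → write 0
  0×2 = 0 → write 0
  0×2 = 0 → write 0
  0×2 = 0 → write 0
  0×2 = 0 → write 0
  1×2 = 2 → write 0 carry 1
  remaining carry: 1

0b10000001001001000000100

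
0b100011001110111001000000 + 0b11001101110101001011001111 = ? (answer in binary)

0b11110001000100000100001111

Add column by column in base 2, right to left:
  0+1 = 1
  0+1 = 1
  0+1 = 1
  0+1 = 1
  0+0 = 0
  0+0 = 0
  1+1 = 0 carry 1
  0+1+1 = 0 carry 1
  0+0+1 = 1
  1+1 = 0 carry 1
  1+0+1 = 0 carry 1
  1+0+1 = 0 carry 1
  0+1+1 = 0 carry 1
  1+0+1 = 0 carry 1
  1+1+1 = 1 carry 1
  1+0+1 = 0 carry 1
  0+1+1 = 0 carry 1
  0+1+1 = 0 carry 1
  1+1+1 = 1 carry 1
  1+0+1 = 0 carry 1
  0+1+1 = 0 carry 1
  0+1+1 = 0 carry 1
  0+0+1 = 1
  1+0 = 1
  0+1 = 1
  0+1 = 1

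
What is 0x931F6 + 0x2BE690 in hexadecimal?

Add column by column in base 16, right to left:
  6+0 = 6
  F+9 = 8 carry 1
  1+6+1 = 8
  3+E = 1 carry 1
  9+B+1 = 5 carry 1
  0+2+1 = 3

0x351886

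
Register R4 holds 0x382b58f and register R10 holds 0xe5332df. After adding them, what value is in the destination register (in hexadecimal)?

0x11d5e86e

Add column by column in base 16, right to left:
  f+f = e carry 1
  8+d+1 = 6 carry 1
  5+2+1 = 8
  b+3 = e
  2+3 = 5
  8+5 = d
  3+e = 1 carry 1
  final carry 1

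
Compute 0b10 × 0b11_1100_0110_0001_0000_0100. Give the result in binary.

Multiply each base-2 digit by 2, carrying:
  0×2 = 0 → write 0
  0×2 = 0 → write 0
  1×2 = 2 → write 0 carry 1
  0×2+1 = 1 → write 1
  0×2 = 0 → write 0
  0×2 = 0 → write 0
  0×2 = 0 → write 0
  0×2 = 0 → write 0
  1×2 = 2 → write 0 carry 1
  0×2+1 = 1 → write 1
  0×2 = 0 → write 0
  0×2 = 0 → write 0
  0×2 = 0 → write 0
  1×2 = 2 → write 0 carry 1
  1×2+1 = 3 → write 1 carry 1
  0×2+1 = 1 → write 1
  0×2 = 0 → write 0
  0×2 = 0 → write 0
  1×2 = 2 → write 0 carry 1
  1×2+1 = 3 → write 1 carry 1
  1×2+1 = 3 → write 1 carry 1
  1×2+1 = 3 → write 1 carry 1
  remaining carry: 1

0b11110001100001000001000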